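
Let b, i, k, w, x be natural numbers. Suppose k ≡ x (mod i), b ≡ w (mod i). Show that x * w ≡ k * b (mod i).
k ≡ x (mod i) and b ≡ w (mod i), so k * b ≡ x * w (mod i). Then x * w ≡ k * b (mod i).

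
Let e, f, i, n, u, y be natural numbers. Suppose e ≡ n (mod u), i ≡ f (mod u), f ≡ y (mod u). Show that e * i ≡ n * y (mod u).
i ≡ f (mod u) and f ≡ y (mod u), thus i ≡ y (mod u). Using e ≡ n (mod u), by multiplying congruences, e * i ≡ n * y (mod u).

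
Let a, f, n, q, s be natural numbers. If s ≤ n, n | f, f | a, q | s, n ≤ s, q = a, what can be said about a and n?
a = n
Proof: s ≤ n and n ≤ s, hence s = n. Since q | s, q | n. Since q = a, a | n. n | f and f | a, therefore n | a. Since a | n, a = n.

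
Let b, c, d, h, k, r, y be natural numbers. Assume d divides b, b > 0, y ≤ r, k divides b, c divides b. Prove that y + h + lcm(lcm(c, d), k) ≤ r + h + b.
y ≤ r, therefore y + h ≤ r + h. From c divides b and d divides b, lcm(c, d) divides b. Since k divides b, lcm(lcm(c, d), k) divides b. b > 0, so lcm(lcm(c, d), k) ≤ b. Since y + h ≤ r + h, y + h + lcm(lcm(c, d), k) ≤ r + h + b.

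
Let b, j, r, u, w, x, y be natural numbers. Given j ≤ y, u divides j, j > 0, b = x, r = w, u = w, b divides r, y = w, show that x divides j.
u divides j and j > 0, therefore u ≤ j. u = w, so w ≤ j. Since y = w and j ≤ y, j ≤ w. w ≤ j, so w = j. Since r = w, r = j. b = x and b divides r, so x divides r. Because r = j, x divides j.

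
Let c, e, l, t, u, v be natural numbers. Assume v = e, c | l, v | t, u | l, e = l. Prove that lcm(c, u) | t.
Since c | l and u | l, lcm(c, u) | l. v = e and e = l, therefore v = l. v | t, so l | t. Since lcm(c, u) | l, lcm(c, u) | t.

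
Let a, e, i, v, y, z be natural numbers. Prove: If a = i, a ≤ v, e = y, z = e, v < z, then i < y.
a = i and a ≤ v, hence i ≤ v. z = e and v < z, hence v < e. Since i ≤ v, i < e. Because e = y, i < y.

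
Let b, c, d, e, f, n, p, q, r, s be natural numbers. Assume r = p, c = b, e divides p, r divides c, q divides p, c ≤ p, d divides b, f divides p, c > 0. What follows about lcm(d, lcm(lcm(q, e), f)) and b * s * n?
lcm(d, lcm(lcm(q, e), f)) divides b * s * n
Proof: Since r = p and r divides c, p divides c. c > 0, so p ≤ c. Because c ≤ p, p = c. c = b, so p = b. Because q divides p and e divides p, lcm(q, e) divides p. From f divides p, lcm(lcm(q, e), f) divides p. p = b, so lcm(lcm(q, e), f) divides b. d divides b, so lcm(d, lcm(lcm(q, e), f)) divides b. Then lcm(d, lcm(lcm(q, e), f)) divides b * s. Then lcm(d, lcm(lcm(q, e), f)) divides b * s * n.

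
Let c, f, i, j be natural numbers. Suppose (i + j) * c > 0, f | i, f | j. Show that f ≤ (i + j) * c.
Because f | i and f | j, f | i + j. Then f | (i + j) * c. (i + j) * c > 0, so f ≤ (i + j) * c.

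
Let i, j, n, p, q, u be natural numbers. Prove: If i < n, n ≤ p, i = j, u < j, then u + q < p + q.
i = j and i < n, therefore j < n. n ≤ p, so j < p. Since u < j, u < p. Then u + q < p + q.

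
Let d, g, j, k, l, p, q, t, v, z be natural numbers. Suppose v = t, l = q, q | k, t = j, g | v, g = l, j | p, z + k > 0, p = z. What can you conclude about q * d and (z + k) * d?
q * d ≤ (z + k) * d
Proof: Since g = l and l = q, g = q. v = t and g | v, therefore g | t. From t = j, g | j. p = z and j | p, thus j | z. Since g | j, g | z. g = q, so q | z. Since q | k, q | z + k. z + k > 0, so q ≤ z + k. Then q * d ≤ (z + k) * d.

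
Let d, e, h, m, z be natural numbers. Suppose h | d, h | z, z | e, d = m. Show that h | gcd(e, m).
From h | z and z | e, h | e. From d = m and h | d, h | m. Since h | e, h | gcd(e, m).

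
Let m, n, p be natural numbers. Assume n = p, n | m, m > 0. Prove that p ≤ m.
Since n = p and n | m, p | m. m > 0, so p ≤ m.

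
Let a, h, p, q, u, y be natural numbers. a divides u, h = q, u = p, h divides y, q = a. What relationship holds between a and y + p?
a divides y + p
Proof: Because h = q and q = a, h = a. From h divides y, a divides y. u = p and a divides u, so a divides p. a divides y, so a divides y + p.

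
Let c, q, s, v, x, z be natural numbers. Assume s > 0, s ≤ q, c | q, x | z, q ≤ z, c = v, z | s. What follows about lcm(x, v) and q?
lcm(x, v) | q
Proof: z | s and s > 0, hence z ≤ s. Since s ≤ q, z ≤ q. q ≤ z, so z = q. x | z, so x | q. From c = v and c | q, v | q. Since x | q, lcm(x, v) | q.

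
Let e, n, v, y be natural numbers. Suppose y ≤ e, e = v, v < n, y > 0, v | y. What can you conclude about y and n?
y < n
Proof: From v | y and y > 0, v ≤ y. e = v and y ≤ e, therefore y ≤ v. v ≤ y, so v = y. v < n, so y < n.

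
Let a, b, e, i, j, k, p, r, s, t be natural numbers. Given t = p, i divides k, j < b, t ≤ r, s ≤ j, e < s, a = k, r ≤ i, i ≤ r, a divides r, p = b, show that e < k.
Since i ≤ r and r ≤ i, i = r. i divides k, so r divides k. a = k and a divides r, thus k divides r. Since r divides k, r = k. Because e < s and s ≤ j, e < j. Since j < b, e < b. t = p and p = b, so t = b. Since t ≤ r, b ≤ r. Because e < b, e < r. Because r = k, e < k.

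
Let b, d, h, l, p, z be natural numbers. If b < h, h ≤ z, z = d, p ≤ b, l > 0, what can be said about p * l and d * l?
p * l < d * l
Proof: From p ≤ b and b < h, p < h. Since h ≤ z, p < z. Since z = d, p < d. Combining with l > 0, by multiplying by a positive, p * l < d * l.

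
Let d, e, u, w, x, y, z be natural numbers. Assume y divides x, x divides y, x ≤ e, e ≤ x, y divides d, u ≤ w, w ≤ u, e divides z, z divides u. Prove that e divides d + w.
Since y divides x and x divides y, y = x. Since x ≤ e and e ≤ x, x = e. y = x, so y = e. Because y divides d, e divides d. Because u ≤ w and w ≤ u, u = w. Because e divides z and z divides u, e divides u. u = w, so e divides w. Since e divides d, e divides d + w.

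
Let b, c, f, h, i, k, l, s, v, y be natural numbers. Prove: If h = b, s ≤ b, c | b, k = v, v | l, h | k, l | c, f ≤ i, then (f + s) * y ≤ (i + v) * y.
From h = b and h | k, b | k. Since k = v, b | v. v | l and l | c, hence v | c. From c | b, v | b. Since b | v, b = v. s ≤ b, so s ≤ v. Since f ≤ i, f + s ≤ i + v. Then (f + s) * y ≤ (i + v) * y.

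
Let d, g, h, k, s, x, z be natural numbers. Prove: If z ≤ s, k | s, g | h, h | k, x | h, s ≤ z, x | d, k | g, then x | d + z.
Because s ≤ z and z ≤ s, s = z. Since k | g and g | h, k | h. Since h | k, h = k. Since x | h, x | k. k | s, so x | s. Because s = z, x | z. Since x | d, x | d + z.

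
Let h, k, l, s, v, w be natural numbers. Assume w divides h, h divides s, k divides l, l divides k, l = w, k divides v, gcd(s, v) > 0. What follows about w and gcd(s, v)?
w ≤ gcd(s, v)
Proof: From w divides h and h divides s, w divides s. k divides l and l divides k, thus k = l. Because l = w, k = w. Since k divides v, w divides v. Since w divides s, w divides gcd(s, v). Since gcd(s, v) > 0, w ≤ gcd(s, v).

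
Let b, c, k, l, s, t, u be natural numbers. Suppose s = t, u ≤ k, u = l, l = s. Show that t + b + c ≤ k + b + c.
u = l and l = s, so u = s. s = t, so u = t. u ≤ k, so t ≤ k. Then t + b ≤ k + b. Then t + b + c ≤ k + b + c.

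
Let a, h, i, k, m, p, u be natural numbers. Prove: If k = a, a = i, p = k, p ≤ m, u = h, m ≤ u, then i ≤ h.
From p = k and k = a, p = a. From a = i, p = i. Because p ≤ m and m ≤ u, p ≤ u. u = h, so p ≤ h. p = i, so i ≤ h.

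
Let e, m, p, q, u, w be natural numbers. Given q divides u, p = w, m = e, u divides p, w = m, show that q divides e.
p = w and w = m, so p = m. Since u divides p, u divides m. m = e, so u divides e. Since q divides u, q divides e.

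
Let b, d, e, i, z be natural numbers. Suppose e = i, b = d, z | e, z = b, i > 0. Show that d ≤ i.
From z = b and b = d, z = d. e = i and z | e, thus z | i. i > 0, so z ≤ i. z = d, so d ≤ i.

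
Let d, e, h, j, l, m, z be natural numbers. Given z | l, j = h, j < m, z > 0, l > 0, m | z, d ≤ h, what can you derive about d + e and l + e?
d + e < l + e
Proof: j = h and j < m, thus h < m. d ≤ h, so d < m. m | z and z > 0, therefore m ≤ z. Because d < m, d < z. z | l and l > 0, hence z ≤ l. From d < z, d < l. Then d + e < l + e.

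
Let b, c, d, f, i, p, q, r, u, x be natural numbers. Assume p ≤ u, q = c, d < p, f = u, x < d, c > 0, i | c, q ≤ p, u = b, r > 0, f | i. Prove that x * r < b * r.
From f | i and i | c, f | c. c > 0, so f ≤ c. f = u, so u ≤ c. From q = c and q ≤ p, c ≤ p. u ≤ c, so u ≤ p. Since p ≤ u, p = u. x < d and d < p, so x < p. Since p = u, x < u. u = b, so x < b. Since r > 0, x * r < b * r.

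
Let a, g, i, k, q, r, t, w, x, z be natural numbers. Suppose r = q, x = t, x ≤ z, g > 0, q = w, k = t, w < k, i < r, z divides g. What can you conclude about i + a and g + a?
i + a < g + a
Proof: r = q and q = w, therefore r = w. i < r, so i < w. Since k = t and w < k, w < t. Since i < w, i < t. x = t and x ≤ z, therefore t ≤ z. Since z divides g and g > 0, z ≤ g. Since t ≤ z, t ≤ g. Since i < t, i < g. Then i + a < g + a.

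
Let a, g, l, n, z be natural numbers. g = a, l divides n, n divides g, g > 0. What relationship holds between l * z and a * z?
l * z ≤ a * z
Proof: l divides n and n divides g, therefore l divides g. g > 0, so l ≤ g. From g = a, l ≤ a. By multiplying by a non-negative, l * z ≤ a * z.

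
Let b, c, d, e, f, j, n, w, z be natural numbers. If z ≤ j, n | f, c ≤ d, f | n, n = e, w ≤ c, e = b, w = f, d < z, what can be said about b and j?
b < j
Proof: Because f | n and n | f, f = n. Since w = f, w = n. n = e, so w = e. Since c ≤ d and d < z, c < z. Since w ≤ c, w < z. Since z ≤ j, w < j. w = e, so e < j. Since e = b, b < j.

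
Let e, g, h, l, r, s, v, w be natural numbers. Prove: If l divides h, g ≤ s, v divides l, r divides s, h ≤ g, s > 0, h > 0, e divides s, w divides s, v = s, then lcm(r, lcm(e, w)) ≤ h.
v divides l and l divides h, thus v divides h. v = s, so s divides h. h > 0, so s ≤ h. Because h ≤ g and g ≤ s, h ≤ s. s ≤ h, so s = h. e divides s and w divides s, hence lcm(e, w) divides s. r divides s, so lcm(r, lcm(e, w)) divides s. Since s > 0, lcm(r, lcm(e, w)) ≤ s. s = h, so lcm(r, lcm(e, w)) ≤ h.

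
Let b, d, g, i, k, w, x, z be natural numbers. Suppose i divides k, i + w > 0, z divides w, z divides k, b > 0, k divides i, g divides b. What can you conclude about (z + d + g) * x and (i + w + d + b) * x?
(z + d + g) * x ≤ (i + w + d + b) * x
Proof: Since k divides i and i divides k, k = i. z divides k, so z divides i. z divides w, so z divides i + w. i + w > 0, so z ≤ i + w. Then z + d ≤ i + w + d. g divides b and b > 0, therefore g ≤ b. z + d ≤ i + w + d, so z + d + g ≤ i + w + d + b. By multiplying by a non-negative, (z + d + g) * x ≤ (i + w + d + b) * x.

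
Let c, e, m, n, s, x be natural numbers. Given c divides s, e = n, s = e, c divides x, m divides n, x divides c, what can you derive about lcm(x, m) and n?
lcm(x, m) divides n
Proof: s = e and e = n, hence s = n. c divides x and x divides c, therefore c = x. c divides s, so x divides s. Since s = n, x divides n. m divides n, so lcm(x, m) divides n.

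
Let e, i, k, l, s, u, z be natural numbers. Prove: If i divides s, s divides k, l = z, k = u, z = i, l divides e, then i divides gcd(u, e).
Since k = u and s divides k, s divides u. Since i divides s, i divides u. From l = z and z = i, l = i. l divides e, so i divides e. Because i divides u, i divides gcd(u, e).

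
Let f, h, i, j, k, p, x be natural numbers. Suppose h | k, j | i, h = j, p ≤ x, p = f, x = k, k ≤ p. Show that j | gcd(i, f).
Since x = k and p ≤ x, p ≤ k. Since k ≤ p, k = p. Since p = f, k = f. h | k, so h | f. Since h = j, j | f. Since j | i, j | gcd(i, f).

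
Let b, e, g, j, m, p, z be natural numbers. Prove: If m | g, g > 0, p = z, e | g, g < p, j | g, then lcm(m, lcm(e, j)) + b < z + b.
Because e | g and j | g, lcm(e, j) | g. m | g, so lcm(m, lcm(e, j)) | g. g > 0, so lcm(m, lcm(e, j)) ≤ g. From p = z and g < p, g < z. From lcm(m, lcm(e, j)) ≤ g, lcm(m, lcm(e, j)) < z. Then lcm(m, lcm(e, j)) + b < z + b.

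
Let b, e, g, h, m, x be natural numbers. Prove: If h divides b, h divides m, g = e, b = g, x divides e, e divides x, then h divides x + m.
e divides x and x divides e, so e = x. Because b = g and g = e, b = e. Since h divides b, h divides e. Since e = x, h divides x. h divides m, so h divides x + m.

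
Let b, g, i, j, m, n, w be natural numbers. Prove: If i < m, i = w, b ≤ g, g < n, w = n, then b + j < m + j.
From b ≤ g and g < n, b < n. i = w and i < m, therefore w < m. w = n, so n < m. b < n, so b < m. Then b + j < m + j.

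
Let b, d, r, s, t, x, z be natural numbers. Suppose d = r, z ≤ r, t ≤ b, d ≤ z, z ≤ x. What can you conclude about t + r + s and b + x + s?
t + r + s ≤ b + x + s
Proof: Because d = r and d ≤ z, r ≤ z. Since z ≤ r, z = r. Since z ≤ x, r ≤ x. Then r + s ≤ x + s. t ≤ b, so t + r + s ≤ b + x + s.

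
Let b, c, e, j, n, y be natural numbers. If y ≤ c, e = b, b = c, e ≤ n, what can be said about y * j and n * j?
y * j ≤ n * j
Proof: Since e = b and b = c, e = c. e ≤ n, so c ≤ n. Since y ≤ c, y ≤ n. By multiplying by a non-negative, y * j ≤ n * j.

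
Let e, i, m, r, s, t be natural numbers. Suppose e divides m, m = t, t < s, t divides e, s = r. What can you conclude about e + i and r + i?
e + i < r + i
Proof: Since m = t and e divides m, e divides t. t divides e, so t = e. s = r and t < s, thus t < r. Since t = e, e < r. Then e + i < r + i.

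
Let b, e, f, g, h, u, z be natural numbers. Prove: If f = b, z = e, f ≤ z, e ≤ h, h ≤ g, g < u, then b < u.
From z = e and f ≤ z, f ≤ e. Since f = b, b ≤ e. Since e ≤ h and h ≤ g, e ≤ g. g < u, so e < u. b ≤ e, so b < u.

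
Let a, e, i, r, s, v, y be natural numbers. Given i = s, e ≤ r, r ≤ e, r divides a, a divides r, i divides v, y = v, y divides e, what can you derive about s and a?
s divides a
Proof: e ≤ r and r ≤ e, so e = r. r divides a and a divides r, therefore r = a. e = r, so e = a. Because y = v and y divides e, v divides e. Since i divides v, i divides e. From e = a, i divides a. Because i = s, s divides a.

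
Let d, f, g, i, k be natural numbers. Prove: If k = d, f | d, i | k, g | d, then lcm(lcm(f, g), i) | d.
f | d and g | d, hence lcm(f, g) | d. From k = d and i | k, i | d. lcm(f, g) | d, so lcm(lcm(f, g), i) | d.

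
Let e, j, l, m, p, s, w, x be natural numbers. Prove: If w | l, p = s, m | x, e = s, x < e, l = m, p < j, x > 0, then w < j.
l = m and w | l, hence w | m. m | x, so w | x. x > 0, so w ≤ x. e = s and x < e, so x < s. p = s and p < j, so s < j. x < s, so x < j. Since w ≤ x, w < j.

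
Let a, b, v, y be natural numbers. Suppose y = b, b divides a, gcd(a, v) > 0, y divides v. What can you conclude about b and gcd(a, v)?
b ≤ gcd(a, v)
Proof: y = b and y divides v, so b divides v. b divides a, so b divides gcd(a, v). Since gcd(a, v) > 0, b ≤ gcd(a, v).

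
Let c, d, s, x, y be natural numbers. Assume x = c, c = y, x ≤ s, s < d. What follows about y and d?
y < d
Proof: x = c and c = y, therefore x = y. x ≤ s, so y ≤ s. From s < d, y < d.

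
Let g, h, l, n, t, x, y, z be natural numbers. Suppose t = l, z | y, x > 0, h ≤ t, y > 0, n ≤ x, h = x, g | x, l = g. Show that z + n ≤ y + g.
z | y and y > 0, therefore z ≤ y. t = l and l = g, thus t = g. h ≤ t, so h ≤ g. h = x, so x ≤ g. g | x and x > 0, hence g ≤ x. x ≤ g, so x = g. n ≤ x, so n ≤ g. Since z ≤ y, z + n ≤ y + g.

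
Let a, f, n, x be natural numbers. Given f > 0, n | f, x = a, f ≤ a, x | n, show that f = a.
Since x | n and n | f, x | f. From x = a, a | f. Since f > 0, a ≤ f. Since f ≤ a, a = f. Then f = a.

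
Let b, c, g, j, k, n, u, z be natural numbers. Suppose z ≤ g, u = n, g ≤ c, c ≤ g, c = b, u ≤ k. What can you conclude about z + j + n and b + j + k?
z + j + n ≤ b + j + k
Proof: g ≤ c and c ≤ g, so g = c. c = b, so g = b. z ≤ g, so z ≤ b. Then z + j ≤ b + j. Because u = n and u ≤ k, n ≤ k. Since z + j ≤ b + j, z + j + n ≤ b + j + k.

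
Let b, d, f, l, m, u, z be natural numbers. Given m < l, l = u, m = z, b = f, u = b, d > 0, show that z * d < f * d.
Since u = b and b = f, u = f. Because m = z and m < l, z < l. From l = u, z < u. u = f, so z < f. Combining with d > 0, by multiplying by a positive, z * d < f * d.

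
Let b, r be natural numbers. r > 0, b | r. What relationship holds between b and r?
b ≤ r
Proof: Because b | r and r > 0, by divisors are at most what they divide, b ≤ r.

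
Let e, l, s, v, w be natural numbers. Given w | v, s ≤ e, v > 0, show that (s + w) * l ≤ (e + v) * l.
w | v and v > 0, so w ≤ v. s ≤ e, so s + w ≤ e + v. Then (s + w) * l ≤ (e + v) * l.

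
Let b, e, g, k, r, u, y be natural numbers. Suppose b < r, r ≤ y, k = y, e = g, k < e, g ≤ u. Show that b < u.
From e = g and k < e, k < g. Since k = y, y < g. g ≤ u, so y < u. r ≤ y, so r < u. b < r, so b < u.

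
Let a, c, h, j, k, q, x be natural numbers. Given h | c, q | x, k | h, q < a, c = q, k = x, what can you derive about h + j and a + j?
h + j < a + j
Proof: k = x and k | h, therefore x | h. Since q | x, q | h. c = q and h | c, so h | q. From q | h, q = h. Since q < a, h < a. Then h + j < a + j.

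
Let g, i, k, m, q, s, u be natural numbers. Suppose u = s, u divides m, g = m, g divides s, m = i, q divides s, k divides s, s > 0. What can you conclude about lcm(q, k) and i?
lcm(q, k) ≤ i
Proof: Because u = s and u divides m, s divides m. g = m and g divides s, therefore m divides s. Since s divides m, s = m. Since m = i, s = i. q divides s and k divides s, so lcm(q, k) divides s. Since s > 0, lcm(q, k) ≤ s. s = i, so lcm(q, k) ≤ i.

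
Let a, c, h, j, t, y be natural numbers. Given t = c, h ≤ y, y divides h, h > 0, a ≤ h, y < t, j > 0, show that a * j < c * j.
y divides h and h > 0, therefore y ≤ h. Since h ≤ y, h = y. a ≤ h, so a ≤ y. y < t, so a < t. Since t = c, a < c. Since j > 0, by multiplying by a positive, a * j < c * j.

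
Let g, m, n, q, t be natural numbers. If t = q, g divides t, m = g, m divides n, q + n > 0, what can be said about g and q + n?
g ≤ q + n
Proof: t = q and g divides t, thus g divides q. Because m = g and m divides n, g divides n. g divides q, so g divides q + n. Since q + n > 0, g ≤ q + n.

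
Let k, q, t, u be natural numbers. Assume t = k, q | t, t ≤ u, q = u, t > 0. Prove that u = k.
q = u and q | t, hence u | t. Because t > 0, u ≤ t. t ≤ u, so u = t. Since t = k, u = k.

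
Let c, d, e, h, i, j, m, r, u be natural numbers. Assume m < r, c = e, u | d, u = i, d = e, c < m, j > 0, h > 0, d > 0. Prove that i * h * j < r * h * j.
u = i and u | d, thus i | d. d > 0, so i ≤ d. d = e, so i ≤ e. c = e and c < m, so e < m. m < r, so e < r. i ≤ e, so i < r. Since h > 0, i * h < r * h. Since j > 0, i * h * j < r * h * j.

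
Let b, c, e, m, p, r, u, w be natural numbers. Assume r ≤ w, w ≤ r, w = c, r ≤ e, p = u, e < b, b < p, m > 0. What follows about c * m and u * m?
c * m < u * m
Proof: r ≤ w and w ≤ r, thus r = w. From w = c, r = c. e < b and b < p, so e < p. Because p = u, e < u. r ≤ e, so r < u. Because r = c, c < u. Combining with m > 0, by multiplying by a positive, c * m < u * m.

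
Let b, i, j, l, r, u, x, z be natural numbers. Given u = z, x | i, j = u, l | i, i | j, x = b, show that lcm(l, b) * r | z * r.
x = b and x | i, therefore b | i. l | i, so lcm(l, b) | i. Because j = u and i | j, i | u. Since u = z, i | z. lcm(l, b) | i, so lcm(l, b) | z. Then lcm(l, b) * r | z * r.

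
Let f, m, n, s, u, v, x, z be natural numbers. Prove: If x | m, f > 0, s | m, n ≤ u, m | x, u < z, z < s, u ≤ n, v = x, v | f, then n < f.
From u ≤ n and n ≤ u, u = n. u < z, so n < z. Since z < s, n < s. x | m and m | x, hence x = m. Since v = x, v = m. Since v | f, m | f. Since s | m, s | f. f > 0, so s ≤ f. Because n < s, n < f.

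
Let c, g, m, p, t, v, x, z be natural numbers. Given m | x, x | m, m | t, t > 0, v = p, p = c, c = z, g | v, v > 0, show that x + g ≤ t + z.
m | x and x | m, so m = x. Because m | t and t > 0, m ≤ t. Since m = x, x ≤ t. Since v = p and p = c, v = c. c = z, so v = z. g | v and v > 0, hence g ≤ v. v = z, so g ≤ z. Since x ≤ t, x + g ≤ t + z.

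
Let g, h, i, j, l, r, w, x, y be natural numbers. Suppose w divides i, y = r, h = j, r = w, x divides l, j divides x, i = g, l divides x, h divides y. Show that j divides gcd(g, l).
y = r and r = w, thus y = w. Since h divides y, h divides w. w divides i, so h divides i. Because h = j, j divides i. Since i = g, j divides g. From x divides l and l divides x, x = l. Since j divides x, j divides l. Because j divides g, j divides gcd(g, l).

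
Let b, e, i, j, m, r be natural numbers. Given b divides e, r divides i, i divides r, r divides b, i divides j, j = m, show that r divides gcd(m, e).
i divides r and r divides i, thus i = r. From j = m and i divides j, i divides m. Since i = r, r divides m. From r divides b and b divides e, r divides e. r divides m, so r divides gcd(m, e).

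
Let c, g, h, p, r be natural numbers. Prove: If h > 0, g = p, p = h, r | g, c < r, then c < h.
Since g = p and p = h, g = h. Since r | g, r | h. h > 0, so r ≤ h. Because c < r, c < h.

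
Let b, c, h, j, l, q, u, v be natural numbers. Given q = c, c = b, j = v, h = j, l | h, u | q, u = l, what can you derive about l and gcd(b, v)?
l | gcd(b, v)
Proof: q = c and c = b, so q = b. u = l and u | q, so l | q. Since q = b, l | b. h = j and j = v, thus h = v. Because l | h, l | v. Since l | b, l | gcd(b, v).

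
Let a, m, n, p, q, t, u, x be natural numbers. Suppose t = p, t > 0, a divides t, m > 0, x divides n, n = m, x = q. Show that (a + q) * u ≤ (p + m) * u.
a divides t and t > 0, so a ≤ t. Because t = p, a ≤ p. x = q and x divides n, so q divides n. Since n = m, q divides m. From m > 0, q ≤ m. From a ≤ p, a + q ≤ p + m. By multiplying by a non-negative, (a + q) * u ≤ (p + m) * u.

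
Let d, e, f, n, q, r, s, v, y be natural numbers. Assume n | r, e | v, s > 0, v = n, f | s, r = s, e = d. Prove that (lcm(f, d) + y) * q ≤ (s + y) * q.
Since v = n and e | v, e | n. Since e = d, d | n. r = s and n | r, so n | s. Since d | n, d | s. f | s, so lcm(f, d) | s. s > 0, so lcm(f, d) ≤ s. Then lcm(f, d) + y ≤ s + y. Then (lcm(f, d) + y) * q ≤ (s + y) * q.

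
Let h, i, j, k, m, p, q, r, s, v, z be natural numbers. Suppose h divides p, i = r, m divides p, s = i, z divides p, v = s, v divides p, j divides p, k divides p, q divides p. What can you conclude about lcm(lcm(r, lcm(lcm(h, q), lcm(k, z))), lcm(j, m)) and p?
lcm(lcm(r, lcm(lcm(h, q), lcm(k, z))), lcm(j, m)) divides p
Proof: v = s and s = i, thus v = i. i = r, so v = r. Since v divides p, r divides p. From h divides p and q divides p, lcm(h, q) divides p. From k divides p and z divides p, lcm(k, z) divides p. lcm(h, q) divides p, so lcm(lcm(h, q), lcm(k, z)) divides p. Since r divides p, lcm(r, lcm(lcm(h, q), lcm(k, z))) divides p. j divides p and m divides p, so lcm(j, m) divides p. From lcm(r, lcm(lcm(h, q), lcm(k, z))) divides p, lcm(lcm(r, lcm(lcm(h, q), lcm(k, z))), lcm(j, m)) divides p.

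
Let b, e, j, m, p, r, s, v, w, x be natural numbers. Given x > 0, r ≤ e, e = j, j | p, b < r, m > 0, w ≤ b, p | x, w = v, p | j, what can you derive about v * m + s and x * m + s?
v * m + s < x * m + s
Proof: w = v and w ≤ b, so v ≤ b. j | p and p | j, thus j = p. Because e = j, e = p. Because b < r and r ≤ e, b < e. Since e = p, b < p. Because p | x and x > 0, p ≤ x. Since b < p, b < x. v ≤ b, so v < x. m > 0, so v * m < x * m. Then v * m + s < x * m + s.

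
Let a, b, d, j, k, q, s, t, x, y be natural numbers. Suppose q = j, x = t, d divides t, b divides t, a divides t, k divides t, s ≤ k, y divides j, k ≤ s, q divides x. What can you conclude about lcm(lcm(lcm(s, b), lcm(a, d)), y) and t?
lcm(lcm(lcm(s, b), lcm(a, d)), y) divides t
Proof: k ≤ s and s ≤ k, so k = s. Since k divides t, s divides t. b divides t, so lcm(s, b) divides t. Since a divides t and d divides t, lcm(a, d) divides t. Because lcm(s, b) divides t, lcm(lcm(s, b), lcm(a, d)) divides t. x = t and q divides x, therefore q divides t. Since q = j, j divides t. From y divides j, y divides t. lcm(lcm(s, b), lcm(a, d)) divides t, so lcm(lcm(lcm(s, b), lcm(a, d)), y) divides t.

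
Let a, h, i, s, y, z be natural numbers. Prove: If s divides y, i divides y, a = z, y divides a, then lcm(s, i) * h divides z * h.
s divides y and i divides y, hence lcm(s, i) divides y. Since y divides a, lcm(s, i) divides a. a = z, so lcm(s, i) divides z. Then lcm(s, i) * h divides z * h.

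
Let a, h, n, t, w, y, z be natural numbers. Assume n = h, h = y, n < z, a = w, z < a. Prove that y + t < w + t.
n = h and h = y, hence n = y. n < z, so y < z. Because a = w and z < a, z < w. Since y < z, y < w. Then y + t < w + t.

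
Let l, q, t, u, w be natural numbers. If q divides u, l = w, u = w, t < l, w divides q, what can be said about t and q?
t < q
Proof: u = w and q divides u, therefore q divides w. Since w divides q, w = q. l = w, so l = q. Since t < l, t < q.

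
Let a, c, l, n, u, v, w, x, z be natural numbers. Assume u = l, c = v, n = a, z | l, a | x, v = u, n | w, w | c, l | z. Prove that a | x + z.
n = a and n | w, hence a | w. From l | z and z | l, l = z. v = u and u = l, thus v = l. Because c = v and w | c, w | v. Since v = l, w | l. Because l = z, w | z. a | w, so a | z. Since a | x, a | x + z.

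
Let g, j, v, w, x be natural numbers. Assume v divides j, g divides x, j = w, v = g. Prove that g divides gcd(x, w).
j = w and v divides j, so v divides w. v = g, so g divides w. g divides x, so g divides gcd(x, w).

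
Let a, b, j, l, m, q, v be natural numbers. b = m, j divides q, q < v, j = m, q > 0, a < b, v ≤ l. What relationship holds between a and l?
a < l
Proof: b = m and a < b, thus a < m. j = m and j divides q, therefore m divides q. From q > 0, m ≤ q. q < v and v ≤ l, so q < l. Since m ≤ q, m < l. Since a < m, a < l.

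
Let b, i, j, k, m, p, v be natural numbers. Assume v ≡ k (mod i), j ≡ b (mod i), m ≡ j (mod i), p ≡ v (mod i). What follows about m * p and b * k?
m * p ≡ b * k (mod i)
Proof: From m ≡ j (mod i) and j ≡ b (mod i), m ≡ b (mod i). Since p ≡ v (mod i) and v ≡ k (mod i), p ≡ k (mod i). m ≡ b (mod i), so m * p ≡ b * k (mod i).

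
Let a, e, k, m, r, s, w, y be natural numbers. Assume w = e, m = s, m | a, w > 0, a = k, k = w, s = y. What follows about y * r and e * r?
y * r ≤ e * r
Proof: m = s and s = y, so m = y. a = k and k = w, hence a = w. Since m | a, m | w. Since w > 0, m ≤ w. w = e, so m ≤ e. m = y, so y ≤ e. Then y * r ≤ e * r.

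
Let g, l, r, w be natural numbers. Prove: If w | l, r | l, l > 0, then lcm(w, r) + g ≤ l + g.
From w | l and r | l, lcm(w, r) | l. l > 0, so lcm(w, r) ≤ l. Then lcm(w, r) + g ≤ l + g.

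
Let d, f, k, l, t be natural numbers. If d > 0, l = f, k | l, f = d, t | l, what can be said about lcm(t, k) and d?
lcm(t, k) ≤ d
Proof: l = f and f = d, so l = d. t | l and k | l, therefore lcm(t, k) | l. l = d, so lcm(t, k) | d. Since d > 0, lcm(t, k) ≤ d.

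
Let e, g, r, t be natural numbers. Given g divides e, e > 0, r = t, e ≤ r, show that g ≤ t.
g divides e and e > 0, thus g ≤ e. Because r = t and e ≤ r, e ≤ t. Since g ≤ e, g ≤ t.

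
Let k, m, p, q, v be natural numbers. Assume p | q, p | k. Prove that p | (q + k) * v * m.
p | q and p | k, so p | q + k. Then p | (q + k) * v. Then p | (q + k) * v * m.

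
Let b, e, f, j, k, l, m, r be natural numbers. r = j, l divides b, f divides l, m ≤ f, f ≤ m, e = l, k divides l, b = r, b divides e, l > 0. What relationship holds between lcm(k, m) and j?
lcm(k, m) ≤ j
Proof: From e = l and b divides e, b divides l. Since l divides b, l = b. b = r, so l = r. Since r = j, l = j. f ≤ m and m ≤ f, thus f = m. Since f divides l, m divides l. k divides l, so lcm(k, m) divides l. Since l > 0, lcm(k, m) ≤ l. l = j, so lcm(k, m) ≤ j.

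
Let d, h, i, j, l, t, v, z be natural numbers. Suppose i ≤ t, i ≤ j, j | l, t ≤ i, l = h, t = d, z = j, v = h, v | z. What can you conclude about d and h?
d ≤ h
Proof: i ≤ t and t ≤ i, so i = t. Since t = d, i = d. l = h and j | l, so j | h. Since v = h and v | z, h | z. Since z = j, h | j. j | h, so j = h. Since i ≤ j, i ≤ h. i = d, so d ≤ h.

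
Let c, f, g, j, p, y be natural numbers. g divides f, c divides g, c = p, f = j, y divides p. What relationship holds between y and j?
y divides j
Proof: From c divides g and g divides f, c divides f. Because c = p, p divides f. Since y divides p, y divides f. f = j, so y divides j.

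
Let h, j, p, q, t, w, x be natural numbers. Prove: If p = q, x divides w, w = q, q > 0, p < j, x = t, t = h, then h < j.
x = t and t = h, so x = h. From w = q and x divides w, x divides q. x = h, so h divides q. q > 0, so h ≤ q. p = q and p < j, therefore q < j. h ≤ q, so h < j.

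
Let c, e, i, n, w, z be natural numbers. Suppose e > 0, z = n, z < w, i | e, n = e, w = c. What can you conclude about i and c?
i < c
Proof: i | e and e > 0, hence i ≤ e. Since z = n and n = e, z = e. z < w, so e < w. Since i ≤ e, i < w. w = c, so i < c.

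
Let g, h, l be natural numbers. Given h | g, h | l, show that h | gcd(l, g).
h | l and h | g. Because common divisors divide the gcd, h | gcd(l, g).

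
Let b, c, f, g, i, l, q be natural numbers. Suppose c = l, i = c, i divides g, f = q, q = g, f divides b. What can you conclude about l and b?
l divides b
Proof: Because i = c and i divides g, c divides g. Since c = l, l divides g. Because f = q and q = g, f = g. Since f divides b, g divides b. l divides g, so l divides b.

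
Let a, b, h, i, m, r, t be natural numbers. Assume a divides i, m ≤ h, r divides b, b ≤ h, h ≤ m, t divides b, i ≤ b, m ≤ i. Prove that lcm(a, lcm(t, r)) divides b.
m ≤ h and h ≤ m, so m = h. Since m ≤ i, h ≤ i. Since b ≤ h, b ≤ i. Since i ≤ b, i = b. Because a divides i, a divides b. t divides b and r divides b, so lcm(t, r) divides b. a divides b, so lcm(a, lcm(t, r)) divides b.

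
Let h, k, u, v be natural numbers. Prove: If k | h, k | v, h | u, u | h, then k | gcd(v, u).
From h | u and u | h, h = u. Because k | h, k | u. k | v, so k | gcd(v, u).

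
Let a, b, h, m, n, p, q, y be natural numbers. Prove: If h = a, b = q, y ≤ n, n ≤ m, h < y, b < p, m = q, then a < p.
Because h = a and h < y, a < y. y ≤ n and n ≤ m, hence y ≤ m. m = q, so y ≤ q. a < y, so a < q. Because b = q and b < p, q < p. a < q, so a < p.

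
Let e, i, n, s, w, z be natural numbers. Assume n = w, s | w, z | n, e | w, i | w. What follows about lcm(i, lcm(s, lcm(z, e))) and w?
lcm(i, lcm(s, lcm(z, e))) | w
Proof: From n = w and z | n, z | w. e | w, so lcm(z, e) | w. s | w, so lcm(s, lcm(z, e)) | w. Since i | w, lcm(i, lcm(s, lcm(z, e))) | w.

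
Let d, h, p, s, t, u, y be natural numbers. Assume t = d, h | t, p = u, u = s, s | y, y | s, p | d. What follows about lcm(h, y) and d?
lcm(h, y) | d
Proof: t = d and h | t, thus h | d. p = u and u = s, thus p = s. s | y and y | s, therefore s = y. Since p = s, p = y. Since p | d, y | d. h | d, so lcm(h, y) | d.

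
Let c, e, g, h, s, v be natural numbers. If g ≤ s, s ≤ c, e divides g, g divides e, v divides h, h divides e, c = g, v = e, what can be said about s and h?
s = h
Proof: c = g and s ≤ c, thus s ≤ g. g ≤ s, so s = g. g divides e and e divides g, therefore g = e. s = g, so s = e. From v = e and v divides h, e divides h. Since h divides e, e = h. s = e, so s = h.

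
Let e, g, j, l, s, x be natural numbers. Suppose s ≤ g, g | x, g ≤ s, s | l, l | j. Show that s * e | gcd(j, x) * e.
s | l and l | j, therefore s | j. g ≤ s and s ≤ g, so g = s. Since g | x, s | x. s | j, so s | gcd(j, x). Then s * e | gcd(j, x) * e.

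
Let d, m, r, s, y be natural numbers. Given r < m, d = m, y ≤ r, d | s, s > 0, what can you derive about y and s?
y < s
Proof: y ≤ r and r < m, hence y < m. From d = m and d | s, m | s. s > 0, so m ≤ s. From y < m, y < s.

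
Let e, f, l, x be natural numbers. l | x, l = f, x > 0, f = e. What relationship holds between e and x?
e ≤ x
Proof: l = f and f = e, hence l = e. Since l | x and x > 0, l ≤ x. Because l = e, e ≤ x.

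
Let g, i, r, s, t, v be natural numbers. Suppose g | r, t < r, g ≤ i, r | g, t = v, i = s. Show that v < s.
Because r | g and g | r, r = g. t < r, so t < g. i = s and g ≤ i, thus g ≤ s. t < g, so t < s. Since t = v, v < s.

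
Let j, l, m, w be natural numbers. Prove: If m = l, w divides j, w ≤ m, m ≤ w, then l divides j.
From w ≤ m and m ≤ w, w = m. Since m = l, w = l. Since w divides j, l divides j.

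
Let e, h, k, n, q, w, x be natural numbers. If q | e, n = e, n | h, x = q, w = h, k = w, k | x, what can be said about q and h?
q = h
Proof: Because n = e and n | h, e | h. Since q | e, q | h. Because k = w and k | x, w | x. Since w = h, h | x. From x = q, h | q. q | h, so q = h.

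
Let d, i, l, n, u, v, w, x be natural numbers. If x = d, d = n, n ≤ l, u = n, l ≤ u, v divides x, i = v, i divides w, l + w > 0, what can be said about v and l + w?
v ≤ l + w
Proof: Because x = d and d = n, x = n. u = n and l ≤ u, therefore l ≤ n. Since n ≤ l, n = l. x = n, so x = l. v divides x, so v divides l. i = v and i divides w, thus v divides w. Since v divides l, v divides l + w. Since l + w > 0, v ≤ l + w.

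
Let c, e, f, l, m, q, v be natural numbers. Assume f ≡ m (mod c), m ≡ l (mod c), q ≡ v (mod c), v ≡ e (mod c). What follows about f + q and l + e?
f + q ≡ l + e (mod c)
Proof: Because f ≡ m (mod c) and m ≡ l (mod c), f ≡ l (mod c). q ≡ v (mod c) and v ≡ e (mod c), therefore q ≡ e (mod c). Since f ≡ l (mod c), by adding congruences, f + q ≡ l + e (mod c).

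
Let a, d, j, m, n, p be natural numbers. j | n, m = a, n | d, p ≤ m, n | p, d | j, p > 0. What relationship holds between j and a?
j ≤ a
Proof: n | d and d | j, therefore n | j. Since j | n, n = j. n | p and p > 0, so n ≤ p. Since n = j, j ≤ p. m = a and p ≤ m, hence p ≤ a. Since j ≤ p, j ≤ a.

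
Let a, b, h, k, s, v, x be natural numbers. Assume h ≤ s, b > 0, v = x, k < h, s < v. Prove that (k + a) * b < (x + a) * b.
Because h ≤ s and s < v, h < v. Because v = x, h < x. k < h, so k < x. Then k + a < x + a. Since b > 0, by multiplying by a positive, (k + a) * b < (x + a) * b.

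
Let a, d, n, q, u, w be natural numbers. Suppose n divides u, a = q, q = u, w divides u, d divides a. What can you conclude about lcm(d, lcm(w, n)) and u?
lcm(d, lcm(w, n)) divides u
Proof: a = q and q = u, so a = u. Since d divides a, d divides u. Because w divides u and n divides u, lcm(w, n) divides u. d divides u, so lcm(d, lcm(w, n)) divides u.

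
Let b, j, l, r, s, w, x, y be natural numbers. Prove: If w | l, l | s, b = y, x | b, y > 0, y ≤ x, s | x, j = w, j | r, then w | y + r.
w | l and l | s, thus w | s. Since b = y and x | b, x | y. Because y > 0, x ≤ y. y ≤ x, so x = y. s | x, so s | y. w | s, so w | y. j = w and j | r, hence w | r. Since w | y, w | y + r.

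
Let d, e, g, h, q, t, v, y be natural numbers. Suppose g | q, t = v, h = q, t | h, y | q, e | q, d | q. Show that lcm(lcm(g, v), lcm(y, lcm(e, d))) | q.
Since h = q and t | h, t | q. Since t = v, v | q. g | q, so lcm(g, v) | q. e | q and d | q, therefore lcm(e, d) | q. y | q, so lcm(y, lcm(e, d)) | q. lcm(g, v) | q, so lcm(lcm(g, v), lcm(y, lcm(e, d))) | q.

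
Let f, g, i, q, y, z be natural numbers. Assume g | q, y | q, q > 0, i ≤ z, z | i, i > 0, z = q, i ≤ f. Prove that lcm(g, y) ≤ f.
g | q and y | q, thus lcm(g, y) | q. Since q > 0, lcm(g, y) ≤ q. Because z | i and i > 0, z ≤ i. Since i ≤ z, i = z. Since z = q, i = q. i ≤ f, so q ≤ f. Since lcm(g, y) ≤ q, lcm(g, y) ≤ f.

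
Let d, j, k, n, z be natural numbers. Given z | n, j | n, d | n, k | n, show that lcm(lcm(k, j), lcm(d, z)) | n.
From k | n and j | n, lcm(k, j) | n. From d | n and z | n, lcm(d, z) | n. lcm(k, j) | n, so lcm(lcm(k, j), lcm(d, z)) | n.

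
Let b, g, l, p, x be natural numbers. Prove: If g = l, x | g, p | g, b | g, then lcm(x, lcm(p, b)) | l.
p | g and b | g, hence lcm(p, b) | g. x | g, so lcm(x, lcm(p, b)) | g. g = l, so lcm(x, lcm(p, b)) | l.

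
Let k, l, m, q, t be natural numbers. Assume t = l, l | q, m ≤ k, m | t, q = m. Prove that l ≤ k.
t = l and m | t, thus m | l. q = m and l | q, so l | m. m | l, so m = l. m ≤ k, so l ≤ k.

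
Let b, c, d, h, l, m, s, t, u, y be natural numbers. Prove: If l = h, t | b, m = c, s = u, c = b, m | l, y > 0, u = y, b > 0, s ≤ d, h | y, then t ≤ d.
t | b and b > 0, hence t ≤ b. m = c and c = b, therefore m = b. From l = h and m | l, m | h. Since h | y, m | y. m = b, so b | y. Since y > 0, b ≤ y. From t ≤ b, t ≤ y. From s = u and s ≤ d, u ≤ d. u = y, so y ≤ d. Since t ≤ y, t ≤ d.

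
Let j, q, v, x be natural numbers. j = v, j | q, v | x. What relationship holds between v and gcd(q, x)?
v | gcd(q, x)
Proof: j = v and j | q, therefore v | q. Since v | x, v | gcd(q, x).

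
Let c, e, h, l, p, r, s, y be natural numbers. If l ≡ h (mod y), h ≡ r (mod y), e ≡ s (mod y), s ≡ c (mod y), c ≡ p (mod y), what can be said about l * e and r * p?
l * e ≡ r * p (mod y)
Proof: l ≡ h (mod y) and h ≡ r (mod y), so l ≡ r (mod y). From e ≡ s (mod y) and s ≡ c (mod y), e ≡ c (mod y). Since c ≡ p (mod y), e ≡ p (mod y). Combining with l ≡ r (mod y), by multiplying congruences, l * e ≡ r * p (mod y).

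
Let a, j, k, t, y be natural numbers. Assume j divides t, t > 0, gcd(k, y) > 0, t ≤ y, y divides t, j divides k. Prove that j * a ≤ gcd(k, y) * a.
y divides t and t > 0, hence y ≤ t. From t ≤ y, t = y. j divides t, so j divides y. Since j divides k, j divides gcd(k, y). gcd(k, y) > 0, so j ≤ gcd(k, y). By multiplying by a non-negative, j * a ≤ gcd(k, y) * a.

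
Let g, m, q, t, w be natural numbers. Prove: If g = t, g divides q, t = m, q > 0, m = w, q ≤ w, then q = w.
t = m and m = w, therefore t = w. Since g = t and g divides q, t divides q. Since q > 0, t ≤ q. Since t = w, w ≤ q. q ≤ w, so q = w.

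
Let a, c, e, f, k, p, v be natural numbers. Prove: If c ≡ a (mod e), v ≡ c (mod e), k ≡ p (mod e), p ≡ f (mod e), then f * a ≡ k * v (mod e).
k ≡ p (mod e) and p ≡ f (mod e), therefore k ≡ f (mod e). From v ≡ c (mod e) and c ≡ a (mod e), v ≡ a (mod e). Since k ≡ f (mod e), by multiplying congruences, k * v ≡ f * a (mod e). Then f * a ≡ k * v (mod e).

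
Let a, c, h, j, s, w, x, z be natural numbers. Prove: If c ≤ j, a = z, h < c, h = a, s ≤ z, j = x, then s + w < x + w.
h = a and a = z, so h = z. h < c and c ≤ j, hence h < j. Since h = z, z < j. Since j = x, z < x. s ≤ z, so s < x. Then s + w < x + w.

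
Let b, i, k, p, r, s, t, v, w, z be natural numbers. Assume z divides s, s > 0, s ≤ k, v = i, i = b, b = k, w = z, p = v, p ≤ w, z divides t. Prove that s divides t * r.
z divides s and s > 0, so z ≤ s. v = i and i = b, thus v = b. b = k, so v = k. Since p = v and p ≤ w, v ≤ w. Since w = z, v ≤ z. Since v = k, k ≤ z. s ≤ k, so s ≤ z. Since z ≤ s, z = s. Since z divides t, s divides t. Then s divides t * r.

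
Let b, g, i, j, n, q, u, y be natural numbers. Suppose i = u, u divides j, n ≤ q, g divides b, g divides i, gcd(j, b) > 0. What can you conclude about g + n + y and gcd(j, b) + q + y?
g + n + y ≤ gcd(j, b) + q + y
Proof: From i = u and g divides i, g divides u. Since u divides j, g divides j. Because g divides b, g divides gcd(j, b). gcd(j, b) > 0, so g ≤ gcd(j, b). Since n ≤ q, g + n ≤ gcd(j, b) + q. Then g + n + y ≤ gcd(j, b) + q + y.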